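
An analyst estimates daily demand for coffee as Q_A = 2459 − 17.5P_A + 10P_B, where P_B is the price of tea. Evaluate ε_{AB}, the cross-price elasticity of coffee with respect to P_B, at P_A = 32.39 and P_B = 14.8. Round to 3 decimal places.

0.073

At P_A = 32.39 and P_B = 14.8: Q_A = 2040.175.
∂Q_A/∂P_B = 10.
ε = (∂Q_A/∂P_B)(P_B/Q_A) = 10 × (14.8/2040.175) ≈ 0.073.
Since ε > 0, coffee and tea are substitutes.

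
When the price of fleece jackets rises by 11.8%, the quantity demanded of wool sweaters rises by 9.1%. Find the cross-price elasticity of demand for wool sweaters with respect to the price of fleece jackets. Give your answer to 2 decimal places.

0.77

ε = (%ΔQ of wool sweaters) / (%ΔP of fleece jackets) = (9.1%) / (11.8%) ≈ 0.77.
Positive cross-price elasticity: substitutes.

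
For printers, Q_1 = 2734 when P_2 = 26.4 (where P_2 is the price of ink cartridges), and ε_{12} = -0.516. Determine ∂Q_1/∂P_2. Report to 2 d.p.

-53.44

ε = (∂Q_1/∂P_2)·(P_2/Q_1) ⇒ ∂Q_1/∂P_2 = ε·Q_1/P_2 = -0.516 × 2734/26.4 ≈ -53.44.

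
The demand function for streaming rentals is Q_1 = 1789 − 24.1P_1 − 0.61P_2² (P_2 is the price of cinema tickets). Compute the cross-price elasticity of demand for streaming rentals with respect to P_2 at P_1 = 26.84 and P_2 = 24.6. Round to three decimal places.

-0.955

At P_1 = 26.84 and P_2 = 24.6: Q_1 = 773.008.
∂Q_1/∂P_2 = -1.22P_2 = -1.22(24.6) = -30.0120.
ε = (∂Q_1/∂P_2)(P_2/Q_1) = -30.0120 × (24.6/773.008) ≈ -0.955.
ε < 0: complements.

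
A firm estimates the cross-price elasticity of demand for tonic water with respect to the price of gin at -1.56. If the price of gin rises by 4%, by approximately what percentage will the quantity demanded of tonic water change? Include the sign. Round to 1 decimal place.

%ΔQ ≈ ε × %ΔP of gin = -1.56 × (4%) = -6.2%.
Demand for tonic water falls by about 6.2%.

-6.2%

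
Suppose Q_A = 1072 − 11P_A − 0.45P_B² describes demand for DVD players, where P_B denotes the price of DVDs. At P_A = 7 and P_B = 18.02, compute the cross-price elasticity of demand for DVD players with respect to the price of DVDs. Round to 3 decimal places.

-0.344

At P_A = 7 and P_B = 18.02: Q_A = 848.876.
∂Q_A/∂P_B = -0.9P_B = -0.9(18.02) = -16.2180.
ε = (∂Q_A/∂P_B)(P_B/Q_A) = -16.2180 × (18.02/848.876) ≈ -0.344.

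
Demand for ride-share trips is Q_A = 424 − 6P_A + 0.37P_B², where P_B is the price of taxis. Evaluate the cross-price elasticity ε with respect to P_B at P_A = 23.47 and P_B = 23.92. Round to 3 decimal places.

At P_A = 23.47 and P_B = 23.92: Q_A = 494.882.
∂Q_A/∂P_B = 0.74P_B = 0.74(23.92) = 17.7008.
ε = (∂Q_A/∂P_B)(P_B/Q_A) = 17.7008 × (23.92/494.882) ≈ 0.856.

0.856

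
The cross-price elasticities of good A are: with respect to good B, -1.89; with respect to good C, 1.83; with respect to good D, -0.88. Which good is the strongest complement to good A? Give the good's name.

good B

Complements have ε < 0. The most negative value is -1.89 (good B).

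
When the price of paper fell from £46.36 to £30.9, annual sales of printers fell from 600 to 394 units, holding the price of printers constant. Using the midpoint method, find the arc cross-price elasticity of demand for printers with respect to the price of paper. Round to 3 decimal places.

ΔQ_A = 394 − 600 = -206; ΔP_B = 30.9 − 46.36 = -15.46.
Midpoints: Q̄_A = 497.0, P̄_B = 38.63.
ε = (ΔQ_A/Q̄_A)/(ΔP_B/P̄_B) = (-206/497.0)/(-15.46/38.63) ≈ 1.036.
ε > 0: printers and paper are substitutes.

1.036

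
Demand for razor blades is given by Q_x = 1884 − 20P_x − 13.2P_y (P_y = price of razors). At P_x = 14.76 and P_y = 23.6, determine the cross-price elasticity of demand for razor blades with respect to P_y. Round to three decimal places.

-0.244

At P_x = 14.76 and P_y = 23.6: Q_x = 1277.28.
∂Q_x/∂P_y = -13.2.
ε = (∂Q_x/∂P_y)(P_y/Q_x) = -13.2 × (23.6/1277.28) ≈ -0.244.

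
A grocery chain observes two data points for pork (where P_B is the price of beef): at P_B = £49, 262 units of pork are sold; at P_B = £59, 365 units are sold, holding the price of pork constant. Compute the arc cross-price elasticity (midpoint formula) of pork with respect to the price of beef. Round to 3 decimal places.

ΔQ_A = 365 − 262 = 103; ΔP_B = 59 − 49 = 10.
Midpoints: Q̄_A = 313.5, P̄_B = 54.00.
ε = (ΔQ_A/Q̄_A)/(ΔP_B/P̄_B) = (103/313.5)/(10/54.00) ≈ 1.774.

1.774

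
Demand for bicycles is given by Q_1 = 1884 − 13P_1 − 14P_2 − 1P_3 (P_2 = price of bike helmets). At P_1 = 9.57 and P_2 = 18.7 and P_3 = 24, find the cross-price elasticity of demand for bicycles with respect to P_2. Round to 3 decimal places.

At P_1 = 9.57 and P_2 = 18.7 and P_3 = 24: Q_1 = 1473.79.
∂Q_1/∂P_2 = -14.
ε = (∂Q_1/∂P_2)(P_2/Q_1) = -14 × (18.7/1473.79) ≈ -0.178.
Since ε < 0, bicycles and bike helmets are complements.

-0.178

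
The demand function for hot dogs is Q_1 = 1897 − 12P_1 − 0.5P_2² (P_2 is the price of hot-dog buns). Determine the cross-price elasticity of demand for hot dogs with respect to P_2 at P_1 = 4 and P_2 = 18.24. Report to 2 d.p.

At P_1 = 4 and P_2 = 18.24: Q_1 = 1682.651.
∂Q_1/∂P_2 = -1P_2 = -1(18.24) = -18.2400.
ε = (∂Q_1/∂P_2)(P_2/Q_1) = -18.2400 × (18.24/1682.651) ≈ -0.20.
ε < 0: complements.

-0.20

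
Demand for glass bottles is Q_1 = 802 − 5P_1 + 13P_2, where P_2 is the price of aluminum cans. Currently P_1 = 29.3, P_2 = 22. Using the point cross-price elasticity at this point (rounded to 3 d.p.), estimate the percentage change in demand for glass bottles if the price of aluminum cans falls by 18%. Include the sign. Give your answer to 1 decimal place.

At P_1 = 29.3, P_2 = 22: Q_1 = 941.5.
∂Q_1/∂P_2 = 13.
ε = (∂Q_1/∂P_2)(P_2/Q_1) = 13.0000 × 22/941.5 ≈ 0.304.
%ΔQ_1 ≈ ε × %ΔP_2 = 0.304 × (-18%) = -5.5%.

-5.5%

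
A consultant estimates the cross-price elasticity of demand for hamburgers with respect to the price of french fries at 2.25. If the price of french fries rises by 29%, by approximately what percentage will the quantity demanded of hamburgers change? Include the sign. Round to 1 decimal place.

%ΔQ ≈ ε × %ΔP of french fries = 2.25 × (29%) = 65.3%.

65.3%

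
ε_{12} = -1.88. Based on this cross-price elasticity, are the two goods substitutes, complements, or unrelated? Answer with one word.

complements

ε = -1.88 < 0, so a higher price of good 2 lowers demand for good 1: complements.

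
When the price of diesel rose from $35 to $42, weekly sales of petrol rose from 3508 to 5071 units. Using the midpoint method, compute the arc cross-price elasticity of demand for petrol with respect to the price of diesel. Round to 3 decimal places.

2.004

ΔQ_A = 5071 − 3508 = 1563; ΔP_B = 42 − 35 = 7.
Midpoints: Q̄_A = 4289.5, P̄_B = 38.50.
ε = (ΔQ_A/Q̄_A)/(ΔP_B/P̄_B) = (1563/4289.5)/(7/38.50) ≈ 2.004.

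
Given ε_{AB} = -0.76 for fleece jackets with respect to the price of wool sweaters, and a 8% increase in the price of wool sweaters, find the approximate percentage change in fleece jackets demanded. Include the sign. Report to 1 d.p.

-6.1%

%ΔQ ≈ ε × %ΔP of wool sweaters = -0.76 × (8%) = -6.1%.
Demand for fleece jackets falls by about 6.1%.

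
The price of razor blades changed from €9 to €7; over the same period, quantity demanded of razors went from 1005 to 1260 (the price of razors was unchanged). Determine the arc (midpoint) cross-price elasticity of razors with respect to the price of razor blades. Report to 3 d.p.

-0.901

ΔQ_A = 1260 − 1005 = 255; ΔP_B = 7 − 9 = -2.
Midpoints: Q̄_A = 1132.5, P̄_B = 8.00.
ε = (ΔQ_A/Q̄_A)/(ΔP_B/P̄_B) = (255/1132.5)/(-2/8.00) ≈ -0.901.
ε < 0: razors and razor blades are complements.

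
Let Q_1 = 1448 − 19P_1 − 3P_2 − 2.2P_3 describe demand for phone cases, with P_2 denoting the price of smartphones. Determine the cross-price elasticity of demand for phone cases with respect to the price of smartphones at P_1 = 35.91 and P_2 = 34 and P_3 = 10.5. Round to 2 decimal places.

-0.16

At P_1 = 35.91 and P_2 = 34 and P_3 = 10.5: Q_1 = 640.61.
∂Q_1/∂P_2 = -3.
ε = (∂Q_1/∂P_2)(P_2/Q_1) = -3 × (34/640.61) ≈ -0.16.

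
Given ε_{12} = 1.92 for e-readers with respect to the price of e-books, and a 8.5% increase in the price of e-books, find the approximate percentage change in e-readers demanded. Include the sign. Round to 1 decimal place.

%ΔQ ≈ ε × %ΔP of e-books = 1.92 × (8.5%) = 16.3%.
Demand for e-readers rises by about 16.3%.

16.3%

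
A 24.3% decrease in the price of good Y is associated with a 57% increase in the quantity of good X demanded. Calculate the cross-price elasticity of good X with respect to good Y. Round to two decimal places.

-2.35

ε = (%ΔQ of good X) / (%ΔP of good Y) = (57%) / (-24.3%) ≈ -2.35.
Negative cross-price elasticity: complements.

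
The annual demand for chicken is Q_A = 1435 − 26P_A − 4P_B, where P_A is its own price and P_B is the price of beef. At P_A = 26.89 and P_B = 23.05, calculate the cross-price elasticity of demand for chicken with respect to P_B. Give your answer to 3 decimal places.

At P_A = 26.89 and P_B = 23.05: Q_A = 643.66.
∂Q_A/∂P_B = -4.
ε = (∂Q_A/∂P_B)(P_B/Q_A) = -4 × (23.05/643.66) ≈ -0.143.

-0.143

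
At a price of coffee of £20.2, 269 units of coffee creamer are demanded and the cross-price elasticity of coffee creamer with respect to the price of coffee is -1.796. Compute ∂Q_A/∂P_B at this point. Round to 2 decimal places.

-23.92

ε = (∂Q_A/∂P_B)·(P_B/Q_A) ⇒ ∂Q_A/∂P_B = ε·Q_A/P_B = -1.796 × 269/20.2 ≈ -23.92.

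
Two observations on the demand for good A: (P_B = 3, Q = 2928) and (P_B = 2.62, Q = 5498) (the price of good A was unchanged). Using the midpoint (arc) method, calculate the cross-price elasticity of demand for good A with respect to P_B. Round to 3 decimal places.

ΔQ_A = 5498 − 2928 = 2570; ΔP_B = 2.62 − 3 = -0.38.
Midpoints: Q̄_A = 4213.0, P̄_B = 2.81.
ε = (ΔQ_A/Q̄_A)/(ΔP_B/P̄_B) = (2570/4213.0)/(-0.38/2.81) ≈ -4.511.
ε < 0: good A and good B are complements.

-4.511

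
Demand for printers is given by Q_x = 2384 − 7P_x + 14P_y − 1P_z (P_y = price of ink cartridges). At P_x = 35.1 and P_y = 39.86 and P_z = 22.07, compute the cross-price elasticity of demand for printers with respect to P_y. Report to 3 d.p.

0.209

At P_x = 35.1 and P_y = 39.86 and P_z = 22.07: Q_x = 2674.27.
∂Q_x/∂P_y = 14.
ε = (∂Q_x/∂P_y)(P_y/Q_x) = 14 × (39.86/2674.27) ≈ 0.209.
Since ε > 0, printers and ink cartridges are substitutes.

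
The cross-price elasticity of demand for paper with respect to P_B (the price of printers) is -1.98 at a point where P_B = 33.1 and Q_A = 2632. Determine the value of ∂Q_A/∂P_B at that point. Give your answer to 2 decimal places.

ε = (∂Q_A/∂P_B)·(P_B/Q_A) ⇒ ∂Q_A/∂P_B = ε·Q_A/P_B = -1.98 × 2632/33.1 ≈ -157.44.

-157.44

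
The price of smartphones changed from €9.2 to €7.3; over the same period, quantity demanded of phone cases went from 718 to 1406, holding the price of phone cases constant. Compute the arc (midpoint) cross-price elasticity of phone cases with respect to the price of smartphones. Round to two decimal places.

ΔQ_A = 1406 − 718 = 688; ΔP_B = 7.3 − 9.2 = -1.9.
Midpoints: Q̄_A = 1062.0, P̄_B = 8.25.
ε = (ΔQ_A/Q̄_A)/(ΔP_B/P̄_B) = (688/1062.0)/(-1.9/8.25) ≈ -2.81.

-2.81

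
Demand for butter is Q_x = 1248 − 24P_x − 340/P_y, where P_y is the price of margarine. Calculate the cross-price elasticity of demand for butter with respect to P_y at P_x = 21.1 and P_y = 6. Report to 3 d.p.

At P_x = 21.1 and P_y = 6: Q_x = 684.933.
∂Q_x/∂P_y = 340/P_y² = 9.4444.
ε = (∂Q_x/∂P_y)(P_y/Q_x) = 9.4444 × (6/684.933) ≈ 0.083.
ε > 0: substitutes.

0.083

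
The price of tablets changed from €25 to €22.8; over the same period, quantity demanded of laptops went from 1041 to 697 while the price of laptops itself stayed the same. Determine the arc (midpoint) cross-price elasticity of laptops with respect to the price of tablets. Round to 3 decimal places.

ΔQ_A = 697 − 1041 = -344; ΔP_B = 22.8 − 25 = -2.2.
Midpoints: Q̄_A = 869.0, P̄_B = 23.90.
ε = (ΔQ_A/Q̄_A)/(ΔP_B/P̄_B) = (-344/869.0)/(-2.2/23.90) ≈ 4.300.

4.300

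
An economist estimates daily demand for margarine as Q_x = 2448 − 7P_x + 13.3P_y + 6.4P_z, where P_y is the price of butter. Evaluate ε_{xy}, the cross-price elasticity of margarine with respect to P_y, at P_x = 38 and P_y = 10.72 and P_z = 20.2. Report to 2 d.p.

0.06

At P_x = 38 and P_y = 10.72 and P_z = 20.2: Q_x = 2453.856.
∂Q_x/∂P_y = 13.3.
ε = (∂Q_x/∂P_y)(P_y/Q_x) = 13.3 × (10.72/2453.856) ≈ 0.06.
Since ε > 0, margarine and butter are substitutes.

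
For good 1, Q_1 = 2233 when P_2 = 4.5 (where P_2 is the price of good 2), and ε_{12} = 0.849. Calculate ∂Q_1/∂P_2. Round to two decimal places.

421.29

ε = (∂Q_1/∂P_2)·(P_2/Q_1) ⇒ ∂Q_1/∂P_2 = ε·Q_1/P_2 = 0.849 × 2233/4.5 ≈ 421.29.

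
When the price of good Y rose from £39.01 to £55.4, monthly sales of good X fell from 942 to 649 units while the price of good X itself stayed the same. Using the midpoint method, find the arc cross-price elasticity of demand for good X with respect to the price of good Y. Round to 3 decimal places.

ΔQ_X = 649 − 942 = -293; ΔP_Y = 55.4 − 39.01 = 16.39.
Midpoints: Q̄_X = 795.5, P̄_Y = 47.20.
ε = (ΔQ_X/Q̄_X)/(ΔP_Y/P̄_Y) = (-293/795.5)/(16.39/47.20) ≈ -1.061.

-1.061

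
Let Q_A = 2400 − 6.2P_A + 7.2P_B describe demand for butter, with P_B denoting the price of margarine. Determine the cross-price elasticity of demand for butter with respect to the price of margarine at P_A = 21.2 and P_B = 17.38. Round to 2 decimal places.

At P_A = 21.2 and P_B = 17.38: Q_A = 2393.696.
∂Q_A/∂P_B = 7.2.
ε = (∂Q_A/∂P_B)(P_B/Q_A) = 7.2 × (17.38/2393.696) ≈ 0.05.

0.05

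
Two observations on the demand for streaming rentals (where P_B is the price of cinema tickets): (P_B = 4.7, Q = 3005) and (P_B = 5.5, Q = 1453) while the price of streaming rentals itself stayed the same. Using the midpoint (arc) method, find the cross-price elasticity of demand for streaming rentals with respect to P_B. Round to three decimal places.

-4.439

ΔQ_A = 1453 − 3005 = -1552; ΔP_B = 5.5 − 4.7 = 0.8.
Midpoints: Q̄_A = 2229.0, P̄_B = 5.10.
ε = (ΔQ_A/Q̄_A)/(ΔP_B/P̄_B) = (-1552/2229.0)/(0.8/5.10) ≈ -4.439.
ε < 0: streaming rentals and cinema tickets are complements.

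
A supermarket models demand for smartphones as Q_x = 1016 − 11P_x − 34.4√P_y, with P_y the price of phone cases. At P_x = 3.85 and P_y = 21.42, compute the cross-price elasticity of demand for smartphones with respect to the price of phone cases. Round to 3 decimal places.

At P_x = 3.85 and P_y = 21.42: Q_x = 814.441.
∂Q_x/∂P_y = -34.4/(2√P_y) = -34.4/(2√21.42) = -3.7164.
ε = (∂Q_x/∂P_y)(P_y/Q_x) = -3.7164 × (21.42/814.441) ≈ -0.098.

-0.098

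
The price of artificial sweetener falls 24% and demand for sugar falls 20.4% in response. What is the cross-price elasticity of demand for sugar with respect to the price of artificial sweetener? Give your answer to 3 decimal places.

0.850

ε = (%ΔQ of sugar) / (%ΔP of artificial sweetener) = (-20.4%) / (-24%) ≈ 0.850.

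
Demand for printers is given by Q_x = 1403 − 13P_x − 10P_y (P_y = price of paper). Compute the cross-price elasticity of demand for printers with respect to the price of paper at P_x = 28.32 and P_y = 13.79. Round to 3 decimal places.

At P_x = 28.32 and P_y = 13.79: Q_x = 896.94.
∂Q_x/∂P_y = -10.
ε = (∂Q_x/∂P_y)(P_y/Q_x) = -10 × (13.79/896.94) ≈ -0.154.
Since ε < 0, printers and paper are complements.

-0.154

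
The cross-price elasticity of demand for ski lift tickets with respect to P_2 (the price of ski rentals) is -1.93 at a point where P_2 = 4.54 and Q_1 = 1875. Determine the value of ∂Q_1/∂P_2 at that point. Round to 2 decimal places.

ε = (∂Q_1/∂P_2)·(P_2/Q_1) ⇒ ∂Q_1/∂P_2 = ε·Q_1/P_2 = -1.93 × 1875/4.54 ≈ -797.08.

-797.08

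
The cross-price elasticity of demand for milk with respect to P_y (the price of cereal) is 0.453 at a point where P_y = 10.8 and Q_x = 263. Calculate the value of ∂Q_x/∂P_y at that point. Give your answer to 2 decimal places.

ε = (∂Q_x/∂P_y)·(P_y/Q_x) ⇒ ∂Q_x/∂P_y = ε·Q_x/P_y = 0.453 × 263/10.8 ≈ 11.03.

11.03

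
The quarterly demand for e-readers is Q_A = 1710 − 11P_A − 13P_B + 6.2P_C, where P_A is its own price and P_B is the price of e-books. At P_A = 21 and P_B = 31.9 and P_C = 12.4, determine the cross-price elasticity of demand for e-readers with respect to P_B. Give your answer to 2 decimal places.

-0.36

At P_A = 21 and P_B = 31.9 and P_C = 12.4: Q_A = 1141.18.
∂Q_A/∂P_B = -13.
ε = (∂Q_A/∂P_B)(P_B/Q_A) = -13 × (31.9/1141.18) ≈ -0.36.
Since ε < 0, e-readers and e-books are complements.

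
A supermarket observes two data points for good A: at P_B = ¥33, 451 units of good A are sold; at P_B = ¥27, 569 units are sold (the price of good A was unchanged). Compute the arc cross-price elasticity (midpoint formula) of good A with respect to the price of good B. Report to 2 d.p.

ΔQ_A = 569 − 451 = 118; ΔP_B = 27 − 33 = -6.
Midpoints: Q̄_A = 510.0, P̄_B = 30.00.
ε = (ΔQ_A/Q̄_A)/(ΔP_B/P̄_B) = (118/510.0)/(-6/30.00) ≈ -1.16.

-1.16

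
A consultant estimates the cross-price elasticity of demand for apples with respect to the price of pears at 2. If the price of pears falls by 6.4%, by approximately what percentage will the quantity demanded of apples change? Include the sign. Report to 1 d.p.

-12.8%

%ΔQ ≈ ε × %ΔP of pears = 2 × (-6.4%) = -12.8%.
Demand for apples falls by about 12.8%.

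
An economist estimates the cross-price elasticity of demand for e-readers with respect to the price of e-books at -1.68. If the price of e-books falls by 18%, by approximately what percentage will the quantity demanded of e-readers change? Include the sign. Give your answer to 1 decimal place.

30.2%

%ΔQ ≈ ε × %ΔP of e-books = -1.68 × (-18%) = 30.2%.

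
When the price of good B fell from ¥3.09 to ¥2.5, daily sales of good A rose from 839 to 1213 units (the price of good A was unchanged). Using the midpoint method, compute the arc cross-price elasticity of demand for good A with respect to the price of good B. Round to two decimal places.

-1.73

ΔQ_A = 1213 − 839 = 374; ΔP_B = 2.5 − 3.09 = -0.59.
Midpoints: Q̄_A = 1026.0, P̄_B = 2.79.
ε = (ΔQ_A/Q̄_A)/(ΔP_B/P̄_B) = (374/1026.0)/(-0.59/2.79) ≈ -1.73.
ε < 0: good A and good B are complements.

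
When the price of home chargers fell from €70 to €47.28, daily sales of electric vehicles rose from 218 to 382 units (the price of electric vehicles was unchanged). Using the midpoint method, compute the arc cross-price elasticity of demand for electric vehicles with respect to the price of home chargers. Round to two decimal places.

-1.41

ΔQ_A = 382 − 218 = 164; ΔP_B = 47.28 − 70 = -22.72.
Midpoints: Q̄_A = 300.0, P̄_B = 58.64.
ε = (ΔQ_A/Q̄_A)/(ΔP_B/P̄_B) = (164/300.0)/(-22.72/58.64) ≈ -1.41.
ε < 0: electric vehicles and home chargers are complements.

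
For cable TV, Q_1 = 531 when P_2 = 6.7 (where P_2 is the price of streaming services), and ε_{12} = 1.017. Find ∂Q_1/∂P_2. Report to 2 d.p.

ε = (∂Q_1/∂P_2)·(P_2/Q_1) ⇒ ∂Q_1/∂P_2 = ε·Q_1/P_2 = 1.017 × 531/6.7 ≈ 80.60.

80.60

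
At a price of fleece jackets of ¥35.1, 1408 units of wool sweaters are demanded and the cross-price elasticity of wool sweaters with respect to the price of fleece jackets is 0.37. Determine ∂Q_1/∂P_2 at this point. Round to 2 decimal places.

14.84

ε = (∂Q_1/∂P_2)·(P_2/Q_1) ⇒ ∂Q_1/∂P_2 = ε·Q_1/P_2 = 0.37 × 1408/35.1 ≈ 14.84.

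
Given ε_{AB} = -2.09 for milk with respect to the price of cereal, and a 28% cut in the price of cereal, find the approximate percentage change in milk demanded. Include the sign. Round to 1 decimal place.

58.5%

%ΔQ ≈ ε × %ΔP of cereal = -2.09 × (-28%) = 58.5%.
Demand for milk rises by about 58.5%.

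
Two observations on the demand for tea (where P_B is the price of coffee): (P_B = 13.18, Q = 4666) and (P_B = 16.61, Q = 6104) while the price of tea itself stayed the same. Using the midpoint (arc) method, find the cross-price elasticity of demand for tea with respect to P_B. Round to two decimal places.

1.16

ΔQ_A = 6104 − 4666 = 1438; ΔP_B = 16.61 − 13.18 = 3.43.
Midpoints: Q̄_A = 5385.0, P̄_B = 14.89.
ε = (ΔQ_A/Q̄_A)/(ΔP_B/P̄_B) = (1438/5385.0)/(3.43/14.89) ≈ 1.16.
ε > 0: tea and coffee are substitutes.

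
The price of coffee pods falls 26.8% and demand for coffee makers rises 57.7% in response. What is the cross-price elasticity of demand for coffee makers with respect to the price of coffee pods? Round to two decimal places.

-2.15

ε = (%ΔQ of coffee makers) / (%ΔP of coffee pods) = (57.7%) / (-26.8%) ≈ -2.15.
Negative cross-price elasticity: complements.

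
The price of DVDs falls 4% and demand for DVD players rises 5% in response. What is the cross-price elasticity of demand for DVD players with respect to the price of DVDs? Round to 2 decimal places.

-1.25

ε = (%ΔQ of DVD players) / (%ΔP of DVDs) = (5%) / (-4%) ≈ -1.25.
Negative cross-price elasticity: complements.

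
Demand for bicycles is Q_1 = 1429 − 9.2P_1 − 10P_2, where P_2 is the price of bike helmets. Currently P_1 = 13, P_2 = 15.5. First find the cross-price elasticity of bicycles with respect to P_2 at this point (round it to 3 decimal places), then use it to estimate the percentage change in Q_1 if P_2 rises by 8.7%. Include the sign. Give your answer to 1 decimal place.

-1.2%

At P_1 = 13, P_2 = 15.5: Q_1 = 1154.4.
∂Q_1/∂P_2 = -10.
ε = (∂Q_1/∂P_2)(P_2/Q_1) = -10.0000 × 15.5/1154.4 ≈ -0.134.
%ΔQ_1 ≈ ε × %ΔP_2 = -0.134 × (8.7%) = -1.2%.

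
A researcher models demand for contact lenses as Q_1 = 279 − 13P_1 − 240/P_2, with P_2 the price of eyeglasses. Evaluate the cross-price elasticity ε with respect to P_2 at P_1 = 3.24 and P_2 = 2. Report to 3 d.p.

At P_1 = 3.24 and P_2 = 2: Q_1 = 116.88.
∂Q_1/∂P_2 = 240/P_2² = 60.0000.
ε = (∂Q_1/∂P_2)(P_2/Q_1) = 60.0000 × (2/116.88) ≈ 1.027.
ε > 0: substitutes.

1.027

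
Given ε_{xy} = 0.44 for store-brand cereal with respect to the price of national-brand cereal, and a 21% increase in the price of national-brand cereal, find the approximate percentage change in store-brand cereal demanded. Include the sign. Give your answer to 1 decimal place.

9.2%

%ΔQ ≈ ε × %ΔP of national-brand cereal = 0.44 × (21%) = 9.2%.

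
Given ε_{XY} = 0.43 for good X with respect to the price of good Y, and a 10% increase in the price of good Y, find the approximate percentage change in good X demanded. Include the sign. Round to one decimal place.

4.3%

%ΔQ ≈ ε × %ΔP of good Y = 0.43 × (10%) = 4.3%.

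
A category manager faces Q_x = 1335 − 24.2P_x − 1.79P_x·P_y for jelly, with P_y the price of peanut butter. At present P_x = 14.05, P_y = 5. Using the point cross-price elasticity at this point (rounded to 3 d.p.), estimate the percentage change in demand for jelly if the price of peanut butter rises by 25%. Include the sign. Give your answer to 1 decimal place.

-3.6%

At P_x = 14.05, P_y = 5: Q_x = 869.242.
∂Q_x/∂P_y = -1.79P_x = -25.1495.
ε = (∂Q_x/∂P_y)(P_y/Q_x) = -25.1495 × 5/869.242 ≈ -0.145.
%ΔQ_x ≈ ε × %ΔP_y = -0.145 × (25%) = -3.6%.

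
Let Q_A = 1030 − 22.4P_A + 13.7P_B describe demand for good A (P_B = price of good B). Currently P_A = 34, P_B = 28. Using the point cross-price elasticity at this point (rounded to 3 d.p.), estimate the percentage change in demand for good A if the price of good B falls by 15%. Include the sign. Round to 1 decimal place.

At P_A = 34, P_B = 28: Q_A = 652.
∂Q_A/∂P_B = 13.7.
ε = (∂Q_A/∂P_B)(P_B/Q_A) = 13.7000 × 28/652 ≈ 0.588.
%ΔQ_A ≈ ε × %ΔP_B = 0.588 × (-15%) = -8.8%.

-8.8%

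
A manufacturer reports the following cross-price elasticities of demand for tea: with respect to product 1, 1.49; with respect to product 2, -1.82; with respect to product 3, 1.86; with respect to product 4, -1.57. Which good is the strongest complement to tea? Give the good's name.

Complements have ε < 0. The most negative value is -1.82 (product 2).

product 2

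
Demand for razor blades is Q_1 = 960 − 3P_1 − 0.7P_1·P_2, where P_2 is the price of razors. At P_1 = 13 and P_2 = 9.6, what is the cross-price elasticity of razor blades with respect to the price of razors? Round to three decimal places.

-0.105

At P_1 = 13 and P_2 = 9.6: Q_1 = 833.64.
∂Q_1/∂P_2 = -0.7P_1 = -0.7(13) = -9.1000.
ε = (∂Q_1/∂P_2)(P_2/Q_1) = -9.1000 × (9.6/833.64) ≈ -0.105.
ε < 0: complements.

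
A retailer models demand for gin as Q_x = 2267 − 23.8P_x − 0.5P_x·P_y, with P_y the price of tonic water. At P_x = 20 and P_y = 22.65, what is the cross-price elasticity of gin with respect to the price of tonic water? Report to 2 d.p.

At P_x = 20 and P_y = 22.65: Q_x = 1564.5.
∂Q_x/∂P_y = -0.5P_x = -0.5(20) = -10.0000.
ε = (∂Q_x/∂P_y)(P_y/Q_x) = -10.0000 × (22.65/1564.5) ≈ -0.14.

-0.14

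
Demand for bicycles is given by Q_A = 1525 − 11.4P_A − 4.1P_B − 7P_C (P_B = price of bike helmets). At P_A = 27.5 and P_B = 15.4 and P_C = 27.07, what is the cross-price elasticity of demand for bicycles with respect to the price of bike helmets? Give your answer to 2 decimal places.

At P_A = 27.5 and P_B = 15.4 and P_C = 27.07: Q_A = 958.87.
∂Q_A/∂P_B = -4.1.
ε = (∂Q_A/∂P_B)(P_B/Q_A) = -4.1 × (15.4/958.87) ≈ -0.07.
Since ε < 0, bicycles and bike helmets are complements.

-0.07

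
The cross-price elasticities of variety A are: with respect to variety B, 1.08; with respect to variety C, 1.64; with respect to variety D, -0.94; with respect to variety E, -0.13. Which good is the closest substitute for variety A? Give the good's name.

Substitutes have ε > 0. Among the positive values, 1.64 (variety C) is largest.

variety C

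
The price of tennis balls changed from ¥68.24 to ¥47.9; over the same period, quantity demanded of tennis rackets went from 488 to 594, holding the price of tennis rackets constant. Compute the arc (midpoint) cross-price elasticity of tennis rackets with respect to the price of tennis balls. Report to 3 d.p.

-0.559

ΔQ_A = 594 − 488 = 106; ΔP_B = 47.9 − 68.24 = -20.34.
Midpoints: Q̄_A = 541.0, P̄_B = 58.07.
ε = (ΔQ_A/Q̄_A)/(ΔP_B/P̄_B) = (106/541.0)/(-20.34/58.07) ≈ -0.559.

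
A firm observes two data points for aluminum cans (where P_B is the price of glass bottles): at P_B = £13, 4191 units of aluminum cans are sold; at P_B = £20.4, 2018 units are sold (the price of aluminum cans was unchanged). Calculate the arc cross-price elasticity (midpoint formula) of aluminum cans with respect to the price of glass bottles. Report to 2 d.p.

ΔQ_A = 2018 − 4191 = -2173; ΔP_B = 20.4 − 13 = 7.4.
Midpoints: Q̄_A = 3104.5, P̄_B = 16.70.
ε = (ΔQ_A/Q̄_A)/(ΔP_B/P̄_B) = (-2173/3104.5)/(7.4/16.70) ≈ -1.58.

-1.58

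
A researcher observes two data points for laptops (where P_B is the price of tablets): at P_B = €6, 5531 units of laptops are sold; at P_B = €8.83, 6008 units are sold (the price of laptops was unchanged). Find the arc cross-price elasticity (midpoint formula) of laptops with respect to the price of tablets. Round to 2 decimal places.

ΔQ_A = 6008 − 5531 = 477; ΔP_B = 8.83 − 6 = 2.83.
Midpoints: Q̄_A = 5769.5, P̄_B = 7.42.
ε = (ΔQ_A/Q̄_A)/(ΔP_B/P̄_B) = (477/5769.5)/(2.83/7.42) ≈ 0.22.
ε > 0: laptops and tablets are substitutes.

0.22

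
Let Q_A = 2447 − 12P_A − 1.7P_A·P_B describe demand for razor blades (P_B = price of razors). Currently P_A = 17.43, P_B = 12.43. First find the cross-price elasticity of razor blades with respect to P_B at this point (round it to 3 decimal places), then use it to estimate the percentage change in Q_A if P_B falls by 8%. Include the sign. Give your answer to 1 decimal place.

At P_A = 17.43, P_B = 12.43: Q_A = 1869.527.
∂Q_A/∂P_B = -1.7P_A = -29.6310.
ε = (∂Q_A/∂P_B)(P_B/Q_A) = -29.6310 × 12.43/1869.527 ≈ -0.197.
%ΔQ_A ≈ ε × %ΔP_B = -0.197 × (-8%) = 1.6%.

1.6%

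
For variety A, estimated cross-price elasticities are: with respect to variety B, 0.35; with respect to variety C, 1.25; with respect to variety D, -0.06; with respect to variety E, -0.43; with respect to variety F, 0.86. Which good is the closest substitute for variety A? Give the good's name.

variety C

Substitutes have ε > 0. Among the positive values, 1.25 (variety C) is largest.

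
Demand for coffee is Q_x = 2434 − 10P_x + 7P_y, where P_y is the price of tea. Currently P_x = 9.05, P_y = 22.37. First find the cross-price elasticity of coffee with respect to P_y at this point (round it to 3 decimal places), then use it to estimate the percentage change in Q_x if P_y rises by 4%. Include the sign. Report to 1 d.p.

0.3%

At P_x = 9.05, P_y = 22.37: Q_x = 2500.09.
∂Q_x/∂P_y = 7.
ε = (∂Q_x/∂P_y)(P_y/Q_x) = 7.0000 × 22.37/2500.09 ≈ 0.063.
%ΔQ_x ≈ ε × %ΔP_y = 0.063 × (4%) = 0.3%.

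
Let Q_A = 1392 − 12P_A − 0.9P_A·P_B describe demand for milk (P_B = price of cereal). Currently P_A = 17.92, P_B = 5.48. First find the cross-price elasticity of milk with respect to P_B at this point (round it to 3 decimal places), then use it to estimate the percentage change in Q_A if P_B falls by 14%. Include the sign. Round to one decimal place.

1.1%

At P_A = 17.92, P_B = 5.48: Q_A = 1088.579.
∂Q_A/∂P_B = -0.9P_A = -16.1280.
ε = (∂Q_A/∂P_B)(P_B/Q_A) = -16.1280 × 5.48/1088.579 ≈ -0.081.
%ΔQ_A ≈ ε × %ΔP_B = -0.081 × (-14%) = 1.1%.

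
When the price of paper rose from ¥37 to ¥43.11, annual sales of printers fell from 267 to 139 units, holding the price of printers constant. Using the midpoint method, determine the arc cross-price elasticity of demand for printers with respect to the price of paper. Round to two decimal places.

ΔQ_A = 139 − 267 = -128; ΔP_B = 43.11 − 37 = 6.11.
Midpoints: Q̄_A = 203.0, P̄_B = 40.05.
ε = (ΔQ_A/Q̄_A)/(ΔP_B/P̄_B) = (-128/203.0)/(6.11/40.05) ≈ -4.13.

-4.13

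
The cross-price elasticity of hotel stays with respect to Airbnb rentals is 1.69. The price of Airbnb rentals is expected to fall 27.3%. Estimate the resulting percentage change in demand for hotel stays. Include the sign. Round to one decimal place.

%ΔQ ≈ ε × %ΔP of Airbnb rentals = 1.69 × (-27.3%) = -46.1%.

-46.1%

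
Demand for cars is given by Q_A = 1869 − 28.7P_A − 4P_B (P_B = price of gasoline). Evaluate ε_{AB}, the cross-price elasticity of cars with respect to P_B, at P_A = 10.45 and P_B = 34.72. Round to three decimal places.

At P_A = 10.45 and P_B = 34.72: Q_A = 1430.205.
∂Q_A/∂P_B = -4.
ε = (∂Q_A/∂P_B)(P_B/Q_A) = -4 × (34.72/1430.205) ≈ -0.097.

-0.097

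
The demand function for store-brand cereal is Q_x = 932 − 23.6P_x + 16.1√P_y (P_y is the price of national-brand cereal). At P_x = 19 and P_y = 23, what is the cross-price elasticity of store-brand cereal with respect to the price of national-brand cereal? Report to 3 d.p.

At P_x = 19 and P_y = 23: Q_x = 560.813.
∂Q_x/∂P_y = 16.1/(2√P_y) = 16.1/(2√23) = 1.6785.
ε = (∂Q_x/∂P_y)(P_y/Q_x) = 1.6785 × (23/560.813) ≈ 0.069.

0.069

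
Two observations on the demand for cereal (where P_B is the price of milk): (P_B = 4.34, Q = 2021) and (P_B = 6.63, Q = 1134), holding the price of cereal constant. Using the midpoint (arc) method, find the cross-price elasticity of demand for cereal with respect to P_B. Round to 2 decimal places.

ΔQ_A = 1134 − 2021 = -887; ΔP_B = 6.63 − 4.34 = 2.29.
Midpoints: Q̄_A = 1577.5, P̄_B = 5.48.
ε = (ΔQ_A/Q̄_A)/(ΔP_B/P̄_B) = (-887/1577.5)/(2.29/5.48) ≈ -1.35.

-1.35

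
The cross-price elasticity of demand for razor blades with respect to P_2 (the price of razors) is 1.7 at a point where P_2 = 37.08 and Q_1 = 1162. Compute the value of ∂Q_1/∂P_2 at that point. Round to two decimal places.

53.27

ε = (∂Q_1/∂P_2)·(P_2/Q_1) ⇒ ∂Q_1/∂P_2 = ε·Q_1/P_2 = 1.7 × 1162/37.08 ≈ 53.27.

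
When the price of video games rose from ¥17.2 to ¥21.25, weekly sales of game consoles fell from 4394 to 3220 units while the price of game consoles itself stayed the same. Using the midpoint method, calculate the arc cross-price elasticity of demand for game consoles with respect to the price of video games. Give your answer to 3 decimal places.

ΔQ_A = 3220 − 4394 = -1174; ΔP_B = 21.25 − 17.2 = 4.05.
Midpoints: Q̄_A = 3807.0, P̄_B = 19.23.
ε = (ΔQ_A/Q̄_A)/(ΔP_B/P̄_B) = (-1174/3807.0)/(4.05/19.23) ≈ -1.464.
ε < 0: game consoles and video games are complements.

-1.464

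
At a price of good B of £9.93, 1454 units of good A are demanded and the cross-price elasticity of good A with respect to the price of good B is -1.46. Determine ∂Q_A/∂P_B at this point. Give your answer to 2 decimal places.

ε = (∂Q_A/∂P_B)·(P_B/Q_A) ⇒ ∂Q_A/∂P_B = ε·Q_A/P_B = -1.46 × 1454/9.93 ≈ -213.78.

-213.78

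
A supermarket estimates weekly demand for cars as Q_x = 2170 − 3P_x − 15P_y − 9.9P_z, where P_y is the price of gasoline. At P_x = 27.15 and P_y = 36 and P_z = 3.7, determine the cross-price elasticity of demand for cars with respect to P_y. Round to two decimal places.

-0.36

At P_x = 27.15 and P_y = 36 and P_z = 3.7: Q_x = 1511.92.
∂Q_x/∂P_y = -15.
ε = (∂Q_x/∂P_y)(P_y/Q_x) = -15 × (36/1511.92) ≈ -0.36.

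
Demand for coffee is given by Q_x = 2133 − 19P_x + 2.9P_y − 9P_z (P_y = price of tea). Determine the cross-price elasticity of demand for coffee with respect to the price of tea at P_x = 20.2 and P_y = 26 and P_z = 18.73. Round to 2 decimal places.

At P_x = 20.2 and P_y = 26 and P_z = 18.73: Q_x = 1656.03.
∂Q_x/∂P_y = 2.9.
ε = (∂Q_x/∂P_y)(P_y/Q_x) = 2.9 × (26/1656.03) ≈ 0.05.
Since ε > 0, coffee and tea are substitutes.

0.05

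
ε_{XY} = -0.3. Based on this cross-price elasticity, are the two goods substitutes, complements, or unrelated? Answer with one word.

complements

ε = -0.3 < 0, so a higher price of good Y lowers demand for good X: complements.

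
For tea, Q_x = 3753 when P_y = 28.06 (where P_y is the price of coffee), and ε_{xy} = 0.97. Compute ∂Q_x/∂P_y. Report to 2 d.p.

129.74

ε = (∂Q_x/∂P_y)·(P_y/Q_x) ⇒ ∂Q_x/∂P_y = ε·Q_x/P_y = 0.97 × 3753/28.06 ≈ 129.74.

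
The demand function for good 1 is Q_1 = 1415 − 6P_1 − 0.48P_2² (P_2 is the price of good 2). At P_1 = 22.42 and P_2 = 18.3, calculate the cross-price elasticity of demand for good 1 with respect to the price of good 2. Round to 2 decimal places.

At P_1 = 22.42 and P_2 = 18.3: Q_1 = 1119.733.
∂Q_1/∂P_2 = -0.96P_2 = -0.96(18.3) = -17.5680.
ε = (∂Q_1/∂P_2)(P_2/Q_1) = -17.5680 × (18.3/1119.733) ≈ -0.29.
ε < 0: complements.

-0.29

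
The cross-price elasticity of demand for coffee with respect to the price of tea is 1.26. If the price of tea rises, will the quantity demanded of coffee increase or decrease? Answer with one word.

ε > 0 and the price of tea rises, so the quantity of coffee moves in the same direction: it increases.

increase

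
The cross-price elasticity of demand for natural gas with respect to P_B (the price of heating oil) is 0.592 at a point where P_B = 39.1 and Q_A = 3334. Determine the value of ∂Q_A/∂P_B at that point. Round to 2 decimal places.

50.48

ε = (∂Q_A/∂P_B)·(P_B/Q_A) ⇒ ∂Q_A/∂P_B = ε·Q_A/P_B = 0.592 × 3334/39.1 ≈ 50.48.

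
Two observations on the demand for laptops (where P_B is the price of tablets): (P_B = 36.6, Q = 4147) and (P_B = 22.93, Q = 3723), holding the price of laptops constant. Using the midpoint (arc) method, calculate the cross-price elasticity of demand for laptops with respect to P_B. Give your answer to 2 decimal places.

0.23

ΔQ_A = 3723 − 4147 = -424; ΔP_B = 22.93 − 36.6 = -13.67.
Midpoints: Q̄_A = 3935.0, P̄_B = 29.77.
ε = (ΔQ_A/Q̄_A)/(ΔP_B/P̄_B) = (-424/3935.0)/(-13.67/29.77) ≈ 0.23.
ε > 0: laptops and tablets are substitutes.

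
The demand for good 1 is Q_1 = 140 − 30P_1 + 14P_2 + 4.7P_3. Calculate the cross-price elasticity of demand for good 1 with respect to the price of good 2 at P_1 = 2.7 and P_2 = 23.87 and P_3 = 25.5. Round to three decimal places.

At P_1 = 2.7 and P_2 = 23.87 and P_3 = 25.5: Q_1 = 513.03.
∂Q_1/∂P_2 = 14.
ε = (∂Q_1/∂P_2)(P_2/Q_1) = 14 × (23.87/513.03) ≈ 0.651.

0.651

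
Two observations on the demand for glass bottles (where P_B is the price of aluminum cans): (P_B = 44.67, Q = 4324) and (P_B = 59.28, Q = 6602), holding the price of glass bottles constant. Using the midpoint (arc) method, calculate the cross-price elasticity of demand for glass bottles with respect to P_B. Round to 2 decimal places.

ΔQ_A = 6602 − 4324 = 2278; ΔP_B = 59.28 − 44.67 = 14.61.
Midpoints: Q̄_A = 5463.0, P̄_B = 51.98.
ε = (ΔQ_A/Q̄_A)/(ΔP_B/P̄_B) = (2278/5463.0)/(14.61/51.98) ≈ 1.48.

1.48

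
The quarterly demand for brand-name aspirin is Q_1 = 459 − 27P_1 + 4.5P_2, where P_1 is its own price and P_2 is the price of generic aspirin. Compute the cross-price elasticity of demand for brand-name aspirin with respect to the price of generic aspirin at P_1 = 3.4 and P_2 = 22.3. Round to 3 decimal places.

0.215

At P_1 = 3.4 and P_2 = 22.3: Q_1 = 467.55.
∂Q_1/∂P_2 = 4.5.
ε = (∂Q_1/∂P_2)(P_2/Q_1) = 4.5 × (22.3/467.55) ≈ 0.215.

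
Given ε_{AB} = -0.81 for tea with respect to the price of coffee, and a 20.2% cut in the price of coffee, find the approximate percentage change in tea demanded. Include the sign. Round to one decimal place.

%ΔQ ≈ ε × %ΔP of coffee = -0.81 × (-20.2%) = 16.4%.

16.4%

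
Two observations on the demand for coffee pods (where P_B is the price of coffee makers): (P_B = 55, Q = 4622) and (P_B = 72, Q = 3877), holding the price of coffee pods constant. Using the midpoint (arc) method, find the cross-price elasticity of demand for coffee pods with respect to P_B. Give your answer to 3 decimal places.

ΔQ_A = 3877 − 4622 = -745; ΔP_B = 72 − 55 = 17.
Midpoints: Q̄_A = 4249.5, P̄_B = 63.50.
ε = (ΔQ_A/Q̄_A)/(ΔP_B/P̄_B) = (-745/4249.5)/(17/63.50) ≈ -0.655.
ε < 0: coffee pods and coffee makers are complements.

-0.655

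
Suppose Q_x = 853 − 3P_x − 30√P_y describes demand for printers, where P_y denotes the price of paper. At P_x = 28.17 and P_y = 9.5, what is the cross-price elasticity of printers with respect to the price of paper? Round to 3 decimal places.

-0.068

At P_x = 28.17 and P_y = 9.5: Q_x = 676.024.
∂Q_x/∂P_y = -30/(2√P_y) = -30/(2√9.5) = -4.8666.
ε = (∂Q_x/∂P_y)(P_y/Q_x) = -4.8666 × (9.5/676.024) ≈ -0.068.
ε < 0: complements.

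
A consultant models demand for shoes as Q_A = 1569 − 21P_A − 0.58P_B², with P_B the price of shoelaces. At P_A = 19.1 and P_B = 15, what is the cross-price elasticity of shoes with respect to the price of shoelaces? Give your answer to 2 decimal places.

-0.25

At P_A = 19.1 and P_B = 15: Q_A = 1037.4.
∂Q_A/∂P_B = -1.16P_B = -1.16(15) = -17.4000.
ε = (∂Q_A/∂P_B)(P_B/Q_A) = -17.4000 × (15/1037.4) ≈ -0.25.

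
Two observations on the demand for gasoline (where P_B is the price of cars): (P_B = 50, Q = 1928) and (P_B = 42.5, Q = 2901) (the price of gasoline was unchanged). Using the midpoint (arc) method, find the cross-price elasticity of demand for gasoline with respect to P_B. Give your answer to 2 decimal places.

ΔQ_A = 2901 − 1928 = 973; ΔP_B = 42.5 − 50 = -7.5.
Midpoints: Q̄_A = 2414.5, P̄_B = 46.25.
ε = (ΔQ_A/Q̄_A)/(ΔP_B/P̄_B) = (973/2414.5)/(-7.5/46.25) ≈ -2.49.

-2.49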